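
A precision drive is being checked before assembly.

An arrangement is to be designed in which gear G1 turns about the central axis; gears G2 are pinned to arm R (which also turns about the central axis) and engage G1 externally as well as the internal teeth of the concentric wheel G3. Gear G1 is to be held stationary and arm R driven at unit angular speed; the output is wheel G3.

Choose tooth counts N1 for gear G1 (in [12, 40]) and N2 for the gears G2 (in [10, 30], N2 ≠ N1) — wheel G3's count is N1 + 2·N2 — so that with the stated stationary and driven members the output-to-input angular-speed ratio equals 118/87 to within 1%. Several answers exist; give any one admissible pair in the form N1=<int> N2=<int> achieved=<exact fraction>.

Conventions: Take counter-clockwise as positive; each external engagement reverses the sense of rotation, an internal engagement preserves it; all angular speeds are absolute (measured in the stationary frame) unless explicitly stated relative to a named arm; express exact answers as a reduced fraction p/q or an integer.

design class (target 118/87): planetary set
Willis with ω_sun = 0: ω_ring/ω_arm = (N1+N3)/N3; set equal to 118/87  ⇒  N3/N1 = 1/(118/87 − 1) = 87/31
N3 = N1 + 2·N2  ⇒  N2/N1 = (N3/N1 − 1)/2 = (87/31 − 1)/2 = 28/31
smallest multiple with N1 ≥ 12 and N2 ≥ 10: k = 1  ⇒  N1 = 1·31 = 31, N2 = 1·28 = 28 (N1 ≤ 40, N2 ≤ 30, N2 ≠ N1 ✓), N3 = 31 + 2·28 = 87
check: (N1+N3)/N3 with N1 = 31, N3 = 87 gives 118/87; |achieved − target| = 0 ≤ 59/4350 ✓

N1=31 N2=28 achieved=118/87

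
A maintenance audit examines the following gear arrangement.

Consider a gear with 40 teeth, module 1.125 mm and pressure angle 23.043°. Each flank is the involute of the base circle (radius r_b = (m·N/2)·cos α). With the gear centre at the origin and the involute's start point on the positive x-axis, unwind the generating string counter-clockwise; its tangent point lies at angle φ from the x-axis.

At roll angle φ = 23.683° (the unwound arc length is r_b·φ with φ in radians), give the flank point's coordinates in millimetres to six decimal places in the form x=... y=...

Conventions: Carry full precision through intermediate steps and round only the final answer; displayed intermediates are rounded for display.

x=22.398677 y=0.479129

class = single-mesh tooth geometry [base-circle involute, m = 1.125, 40T]
pitch radius r_p = m·N/2 = 1.125·40/2 = 22.500000
base radius r_b = r_p·cos α = 22.500000·cos 23.043° = 20.704755
roll angle φ = 23.683° = 0.41334633 rad
x = r_b·(cos φ + φ·sin φ) = 22.398677
y = r_b·(sin φ − φ·cos φ) = 0.479129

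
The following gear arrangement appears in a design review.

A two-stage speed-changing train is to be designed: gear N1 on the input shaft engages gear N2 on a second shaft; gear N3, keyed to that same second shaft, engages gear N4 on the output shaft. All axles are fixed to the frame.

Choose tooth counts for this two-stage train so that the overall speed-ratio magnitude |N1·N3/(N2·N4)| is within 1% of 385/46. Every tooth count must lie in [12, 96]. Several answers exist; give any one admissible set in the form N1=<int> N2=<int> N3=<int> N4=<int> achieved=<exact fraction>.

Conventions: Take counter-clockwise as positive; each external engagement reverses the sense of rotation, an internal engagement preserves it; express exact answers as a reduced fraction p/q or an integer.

N1=30 N2=12 N3=77 N4=23 achieved=385/46

2-stage fixed-axis compound train for ratio 385/46
target = 385/46 in lowest terms: an exact hit needs N1·N3 = k·385 and N2·N4 = k·46 for one integer k, every count in [12, 96]; additionally prefer no 1:1 stage (N1 ≠ N2, N3 ≠ N4)
k = 1…5: no 1:1-free in-range split of k·385 and k·46 into factor pairs; take k = 6
k = 6: N1·N3 = 2310 = 30·77, N2·N4 = 276 = 12·23
achieved = 30·77/(12·23) = 385/46; |achieved − target| = 0 ≤ 77/920 ✓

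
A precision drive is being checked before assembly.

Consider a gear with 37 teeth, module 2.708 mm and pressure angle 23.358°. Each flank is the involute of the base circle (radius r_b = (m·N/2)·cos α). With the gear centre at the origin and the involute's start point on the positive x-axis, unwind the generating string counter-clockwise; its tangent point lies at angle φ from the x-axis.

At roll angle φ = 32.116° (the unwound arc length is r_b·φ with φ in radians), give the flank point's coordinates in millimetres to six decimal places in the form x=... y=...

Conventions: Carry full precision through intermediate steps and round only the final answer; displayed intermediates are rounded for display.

class = single-mesh tooth geometry [base-circle involute, m = 2.708, 37T]
pitch radius r_p = m·N/2 = 2.708·37/2 = 50.098000
base radius r_b = r_p·cos α = 50.098000·cos 23.358° = 45.992244
roll angle φ = 32.116° = 0.56052994 rad
x = r_b·(cos φ + φ·sin φ) = 52.659780
y = r_b·(sin φ − φ·cos φ) = 2.616090

x=52.659780 y=2.616090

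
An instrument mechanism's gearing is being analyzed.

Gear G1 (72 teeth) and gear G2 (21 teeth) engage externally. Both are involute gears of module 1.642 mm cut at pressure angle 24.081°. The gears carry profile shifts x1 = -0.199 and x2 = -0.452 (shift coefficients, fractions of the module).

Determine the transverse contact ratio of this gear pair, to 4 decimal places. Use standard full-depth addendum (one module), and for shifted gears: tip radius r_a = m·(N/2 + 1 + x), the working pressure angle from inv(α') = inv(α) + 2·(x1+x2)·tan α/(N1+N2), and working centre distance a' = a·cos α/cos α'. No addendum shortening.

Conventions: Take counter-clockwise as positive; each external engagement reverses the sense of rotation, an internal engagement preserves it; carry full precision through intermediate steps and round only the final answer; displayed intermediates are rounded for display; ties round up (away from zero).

1.6732

recognized (one external pair, fixed centres): single-mesh tooth geometry, m = 1.642, N1 = 72, N2 = 21
base radii: r_b1 = 53.967455, r_b2 = 15.740508
tip radii: r_a1 = 60.427242, r_a2 = 18.140816
inv(α') = inv(24.081°) + 2·(-0.199-0.452)·tan α/(72+21) = 0.02037404  ⇒  α' = 22.11178°
a' = a·cos α / cos α' = 76.3530·cos 24.081°/cos 22.11178° = 75.241909
action lengths: √(r_a1²−r_b1²) = 27.183917, √(r_a2²−r_b2²) = 9.018072
base pitch p_b = π·m·cos α = 4.709549
CR = (27.183917 + 9.018072 − 75.241909·sin 22.11178°)/4.709549 = 1.673160
contact ratio ≈ 1.6732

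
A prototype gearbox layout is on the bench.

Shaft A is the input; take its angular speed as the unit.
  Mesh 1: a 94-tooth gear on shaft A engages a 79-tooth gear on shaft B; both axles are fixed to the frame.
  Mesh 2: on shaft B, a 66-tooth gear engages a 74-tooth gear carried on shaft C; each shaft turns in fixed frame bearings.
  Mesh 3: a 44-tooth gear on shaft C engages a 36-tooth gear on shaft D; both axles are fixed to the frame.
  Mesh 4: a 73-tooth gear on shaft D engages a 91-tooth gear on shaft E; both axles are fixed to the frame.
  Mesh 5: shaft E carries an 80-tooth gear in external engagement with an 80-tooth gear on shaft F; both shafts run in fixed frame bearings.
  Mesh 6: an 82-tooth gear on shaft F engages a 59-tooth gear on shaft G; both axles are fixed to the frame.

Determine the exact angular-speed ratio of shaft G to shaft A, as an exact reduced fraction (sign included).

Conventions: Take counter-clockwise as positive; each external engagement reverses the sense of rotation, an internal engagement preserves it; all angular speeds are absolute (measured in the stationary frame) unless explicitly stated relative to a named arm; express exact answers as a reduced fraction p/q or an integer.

68084764/47080761

class = fixed-axis compound train [6 meshes; 6 ratios multiply, 6 sense flips]
mesh 1 [94T→79T]: running ratio 94/79, sense −
mesh 2 [66T→74T]: running ratio 3102/2923, sense +
mesh 3 [44T→36T]: running ratio 11374/8769, sense −
mesh 4 [73T→91T]: running ratio 830302/797979, sense +
mesh 5 [80T→80T]: running ratio 830302/797979, sense −
mesh 6 [82T→59T]: running ratio 68084764/47080761, sense +
ω_out/ω_in = 68084764/47080761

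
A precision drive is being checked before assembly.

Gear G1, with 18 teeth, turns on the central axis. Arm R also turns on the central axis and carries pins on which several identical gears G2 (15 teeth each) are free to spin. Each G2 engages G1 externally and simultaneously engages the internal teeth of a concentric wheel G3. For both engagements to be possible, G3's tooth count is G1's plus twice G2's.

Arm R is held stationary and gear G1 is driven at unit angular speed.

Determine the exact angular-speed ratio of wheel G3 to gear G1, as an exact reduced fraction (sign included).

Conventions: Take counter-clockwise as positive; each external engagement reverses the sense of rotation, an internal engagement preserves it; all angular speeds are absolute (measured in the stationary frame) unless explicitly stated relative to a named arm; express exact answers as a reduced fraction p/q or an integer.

recognized (axles ride arm R): planetary set, 18/15/48 teeth
ring teeth: 18 + 2·15 = 48
18(ω_sun−ω_arm) = −48(ω_ring−ω_arm),  ω_arm = 0, ω_sun = 1
ω_ring = 0 − (18/48)(1−0) = -3/8
ω_out/ω_in = -3/8

-3/8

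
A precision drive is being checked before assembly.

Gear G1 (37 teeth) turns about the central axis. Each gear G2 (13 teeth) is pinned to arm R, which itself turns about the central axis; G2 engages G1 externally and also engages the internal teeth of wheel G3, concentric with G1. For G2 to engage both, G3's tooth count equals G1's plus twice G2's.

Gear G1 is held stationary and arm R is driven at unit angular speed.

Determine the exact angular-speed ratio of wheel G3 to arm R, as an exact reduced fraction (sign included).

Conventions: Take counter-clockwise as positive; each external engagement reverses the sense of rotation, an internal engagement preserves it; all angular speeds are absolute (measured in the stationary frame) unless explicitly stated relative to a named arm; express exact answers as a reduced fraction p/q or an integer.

100/63

class = planetary set [G3 = 37+2·13 = 63; Willis about the carrier]
ring teeth: 37 + 2·13 = 63
37(ω_sun−ω_arm) = −63(ω_ring−ω_arm),  ω_sun = 0, ω_arm = 1
ω_ring = 1 − (37/63)(0−1) = 100/63
ω_out/ω_in = 100/63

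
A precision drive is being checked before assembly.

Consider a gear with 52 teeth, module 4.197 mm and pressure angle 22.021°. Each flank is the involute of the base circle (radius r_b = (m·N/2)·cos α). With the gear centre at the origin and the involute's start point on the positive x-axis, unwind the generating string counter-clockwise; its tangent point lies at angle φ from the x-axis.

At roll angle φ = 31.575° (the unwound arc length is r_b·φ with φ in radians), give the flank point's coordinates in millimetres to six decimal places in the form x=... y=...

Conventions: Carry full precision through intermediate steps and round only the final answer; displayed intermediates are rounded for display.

x=115.375611 y=5.474035

topology: single-mesh involute geometry — m = 4.197, N = 52
pitch radius r_p = m·N/2 = 4.197·52/2 = 109.122000
base radius r_b = r_p·cos α = 109.122000·cos 22.021° = 101.161167
roll angle φ = 31.575° = 0.55108771 rad
x = r_b·(cos φ + φ·sin φ) = 115.375611
y = r_b·(sin φ − φ·cos φ) = 5.474035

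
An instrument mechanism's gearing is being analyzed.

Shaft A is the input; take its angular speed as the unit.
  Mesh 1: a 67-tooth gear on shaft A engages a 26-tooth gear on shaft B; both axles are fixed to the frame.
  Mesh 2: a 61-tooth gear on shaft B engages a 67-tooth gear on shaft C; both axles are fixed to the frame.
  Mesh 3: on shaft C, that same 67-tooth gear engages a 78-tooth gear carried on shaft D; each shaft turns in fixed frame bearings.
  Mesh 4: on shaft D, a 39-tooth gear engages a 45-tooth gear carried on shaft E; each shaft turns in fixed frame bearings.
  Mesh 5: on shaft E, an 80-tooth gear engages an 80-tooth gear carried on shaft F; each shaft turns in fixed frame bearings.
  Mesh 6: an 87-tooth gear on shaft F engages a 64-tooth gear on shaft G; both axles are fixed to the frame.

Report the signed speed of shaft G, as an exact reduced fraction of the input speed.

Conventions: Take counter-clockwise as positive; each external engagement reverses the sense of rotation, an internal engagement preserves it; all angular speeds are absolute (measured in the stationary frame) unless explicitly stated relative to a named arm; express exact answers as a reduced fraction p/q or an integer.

6-mesh fixed-axis compound train (all bearings frame-fixed)
mesh 1 [67T→26T]: |ω|/ω_in = 1×67/26 = 67/26, sense flips to −
mesh 2 [61T→67T]: |ω|/ω_in = (67/26)×61/67 = 61/26, sense flips to +
mesh 3 [67T→78T]: |ω|/ω_in = (61/26)×67/78 = 4087/2028, sense flips to −
mesh 4 [39T→45T]: |ω|/ω_in = (4087/2028)×39/45 = 4087/2340, sense flips to +
mesh 5 [80T→80T]: |ω|/ω_in = (4087/2340)×80/80 = 4087/2340, sense flips to −
mesh 6 [87T→64T]: |ω|/ω_in = (4087/2340)×87/64 = 118523/49920, sense flips to +
signed output speed (× input speed) = 118523/49920

118523/49920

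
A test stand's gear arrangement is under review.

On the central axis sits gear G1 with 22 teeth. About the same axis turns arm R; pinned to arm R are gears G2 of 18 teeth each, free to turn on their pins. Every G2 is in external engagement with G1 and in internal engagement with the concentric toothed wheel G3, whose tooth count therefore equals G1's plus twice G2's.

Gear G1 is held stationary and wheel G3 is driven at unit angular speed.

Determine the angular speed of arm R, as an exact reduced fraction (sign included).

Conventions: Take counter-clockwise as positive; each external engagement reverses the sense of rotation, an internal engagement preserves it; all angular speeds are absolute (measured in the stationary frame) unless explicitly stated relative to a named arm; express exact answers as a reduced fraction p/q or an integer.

29/40

recognized (axles ride arm R): planetary set, 22/18/58 teeth
ring teeth: 22 + 2·18 = 58
22(ω_sun−ω_arm) = −58(ω_ring−ω_arm),  ω_sun = 0, ω_ring = 1
22(0−ω_arm) = −58(1−ω_arm)  ⇒  80·ω_arm = 58  ⇒  ω_arm = 29/40
exact speed ratio = 29/40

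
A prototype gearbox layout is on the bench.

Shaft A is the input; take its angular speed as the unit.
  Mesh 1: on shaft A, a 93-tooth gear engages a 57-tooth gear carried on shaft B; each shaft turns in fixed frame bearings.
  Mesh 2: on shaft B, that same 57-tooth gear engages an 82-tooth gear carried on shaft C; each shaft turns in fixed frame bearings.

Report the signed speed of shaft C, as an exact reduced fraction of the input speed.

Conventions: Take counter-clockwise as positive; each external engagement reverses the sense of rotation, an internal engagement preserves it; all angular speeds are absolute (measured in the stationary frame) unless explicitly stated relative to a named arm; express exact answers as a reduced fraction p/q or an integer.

93/82

2-mesh fixed-axis compound train (all bearings frame-fixed)
mesh 1 [93T→57T]: |ω|/ω_in = 1×93/57 = 31/19, sense flips to −
mesh 2 [57T→82T]: |ω|/ω_in = (31/19)×57/82 = 93/82, sense flips to +
signed output speed (× input speed) = 93/82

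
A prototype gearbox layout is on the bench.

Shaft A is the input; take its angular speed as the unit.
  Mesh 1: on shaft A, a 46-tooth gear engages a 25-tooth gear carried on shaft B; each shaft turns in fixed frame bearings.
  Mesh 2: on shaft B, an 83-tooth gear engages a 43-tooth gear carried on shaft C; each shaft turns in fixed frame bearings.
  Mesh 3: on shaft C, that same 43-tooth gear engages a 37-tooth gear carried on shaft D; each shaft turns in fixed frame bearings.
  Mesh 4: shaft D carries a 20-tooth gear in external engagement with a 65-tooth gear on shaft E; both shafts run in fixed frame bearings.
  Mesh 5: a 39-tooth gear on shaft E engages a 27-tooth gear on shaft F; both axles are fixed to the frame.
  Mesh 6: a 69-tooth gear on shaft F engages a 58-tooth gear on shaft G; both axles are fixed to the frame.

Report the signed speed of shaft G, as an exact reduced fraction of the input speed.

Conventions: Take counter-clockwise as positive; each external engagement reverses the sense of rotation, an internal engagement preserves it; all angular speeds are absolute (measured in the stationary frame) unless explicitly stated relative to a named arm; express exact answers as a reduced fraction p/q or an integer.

175628/80475

6-mesh fixed-axis compound train (all bearings frame-fixed)
mesh 1 [46T→25T]: |ω|/ω_in = 1×46/25 = 46/25, sense flips to −
mesh 2 [83T→43T]: |ω|/ω_in = (46/25)×83/43 = 3818/1075, sense flips to +
mesh 3 [43T→37T]: |ω|/ω_in = (3818/1075)×43/37 = 3818/925, sense flips to −
mesh 4 [20T→65T]: |ω|/ω_in = (3818/925)×20/65 = 15272/12025, sense flips to +
mesh 5 [39T→27T]: |ω|/ω_in = (15272/12025)×39/27 = 15272/8325, sense flips to −
mesh 6 [69T→58T]: |ω|/ω_in = (15272/8325)×69/58 = 175628/80475, sense flips to +
signed output speed (× input speed) = 175628/80475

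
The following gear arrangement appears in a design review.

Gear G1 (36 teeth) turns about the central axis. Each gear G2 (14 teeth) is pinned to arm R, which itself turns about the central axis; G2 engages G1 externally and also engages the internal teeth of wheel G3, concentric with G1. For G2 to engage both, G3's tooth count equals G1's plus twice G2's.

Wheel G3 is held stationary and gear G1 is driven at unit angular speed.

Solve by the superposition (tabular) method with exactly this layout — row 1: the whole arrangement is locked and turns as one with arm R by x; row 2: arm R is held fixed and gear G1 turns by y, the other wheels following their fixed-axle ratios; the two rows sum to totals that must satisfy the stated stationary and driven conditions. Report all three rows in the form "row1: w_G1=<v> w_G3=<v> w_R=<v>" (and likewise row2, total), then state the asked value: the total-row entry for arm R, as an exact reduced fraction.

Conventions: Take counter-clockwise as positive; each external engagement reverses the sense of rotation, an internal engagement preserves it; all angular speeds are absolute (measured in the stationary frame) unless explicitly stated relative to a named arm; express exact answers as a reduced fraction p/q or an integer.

class = planetary set [G3 = 36+2·14 = 64; Willis about the carrier]
row 1 (train locked, turned with arm): all members turn x
superposition row 2 [arm held]: sun y, ring −(36/64)·y, arm 0
boundary: total ω_ring = x − (36/64)·y = 0 and total ω_sun = x + y = 1  ⇒  y = 16/25, x = 9/25
row 2 ring = −(36/64)·16/25 = -9/25
totals (row 1 + row 2): sun 9/25 + 16/25 = 1, ring 9/25 + (-9/25) = 0, arm 9/25 + 0 = 9/25
asked cell (total, arm) = 9/25

row1: w_G1=9/25 w_G3=9/25 w_R=9/25
row2: w_G1=16/25 w_G3=-9/25 w_R=0
total: w_G1=1 w_G3=0 w_R=9/25
asked value: 9/25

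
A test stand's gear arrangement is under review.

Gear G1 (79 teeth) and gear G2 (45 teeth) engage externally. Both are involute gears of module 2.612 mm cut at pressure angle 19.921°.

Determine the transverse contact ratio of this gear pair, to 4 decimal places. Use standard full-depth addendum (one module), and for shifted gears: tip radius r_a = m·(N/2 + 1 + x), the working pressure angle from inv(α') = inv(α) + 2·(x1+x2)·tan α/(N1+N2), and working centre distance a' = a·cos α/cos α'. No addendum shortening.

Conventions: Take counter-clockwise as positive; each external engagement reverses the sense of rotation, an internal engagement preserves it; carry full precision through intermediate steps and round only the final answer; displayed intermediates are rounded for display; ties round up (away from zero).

1.7844

single-mesh involute tooth geometry (79T engaging 45T at module 2.612)
base radii: r_b1 = 97.000409, r_b2 = 55.253398
tip radii: r_a1 = 105.786000, r_a2 = 61.382000
no profile shift: α' = α, a' = a
action lengths: √(r_a1²−r_b1²) = 42.208985, √(r_a2²−r_b2²) = 26.735968
base pitch p_b = π·m·cos α = 7.714830
CR = (42.208985 + 26.735968 − 161.944000·sin 19.92100°)/7.714830 = 1.784449
contact ratio ≈ 1.7844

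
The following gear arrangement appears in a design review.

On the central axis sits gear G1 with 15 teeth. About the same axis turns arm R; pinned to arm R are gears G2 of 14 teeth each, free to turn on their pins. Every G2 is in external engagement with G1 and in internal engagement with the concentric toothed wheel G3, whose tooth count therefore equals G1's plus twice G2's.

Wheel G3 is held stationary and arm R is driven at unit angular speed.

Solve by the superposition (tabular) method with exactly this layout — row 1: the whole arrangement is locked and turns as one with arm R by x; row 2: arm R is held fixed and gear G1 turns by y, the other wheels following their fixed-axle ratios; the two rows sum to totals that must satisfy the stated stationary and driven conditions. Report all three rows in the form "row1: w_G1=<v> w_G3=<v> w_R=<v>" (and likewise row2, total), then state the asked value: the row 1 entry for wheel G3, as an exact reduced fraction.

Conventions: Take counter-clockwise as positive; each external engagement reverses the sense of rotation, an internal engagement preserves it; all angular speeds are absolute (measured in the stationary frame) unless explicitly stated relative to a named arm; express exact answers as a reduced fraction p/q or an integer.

row1: w_G1=1 w_G3=1 w_R=1
row2: w_G1=43/15 w_G3=-1 w_R=0
total: w_G1=58/15 w_G3=0 w_R=1
asked value: 1

recognized (axles ride arm R): planetary set, 15/14/43 teeth
row 1 (train locked, turned with arm): all members turn x
row 2 (arm held, sun turns y): ω_ring = −(15/43)·y, ω_arm = 0
boundary: total ω_ring = x − (15/43)·y = 0 and total ω_arm = x = 1  ⇒  y = 43/15, x = 1
row 2 ring = −(15/43)·43/15 = -1
totals (row 1 + row 2): sun 1 + 43/15 = 58/15, ring 1 + (-1) = 0, arm 1 + 0 = 1
asked cell (row1, ring) = 1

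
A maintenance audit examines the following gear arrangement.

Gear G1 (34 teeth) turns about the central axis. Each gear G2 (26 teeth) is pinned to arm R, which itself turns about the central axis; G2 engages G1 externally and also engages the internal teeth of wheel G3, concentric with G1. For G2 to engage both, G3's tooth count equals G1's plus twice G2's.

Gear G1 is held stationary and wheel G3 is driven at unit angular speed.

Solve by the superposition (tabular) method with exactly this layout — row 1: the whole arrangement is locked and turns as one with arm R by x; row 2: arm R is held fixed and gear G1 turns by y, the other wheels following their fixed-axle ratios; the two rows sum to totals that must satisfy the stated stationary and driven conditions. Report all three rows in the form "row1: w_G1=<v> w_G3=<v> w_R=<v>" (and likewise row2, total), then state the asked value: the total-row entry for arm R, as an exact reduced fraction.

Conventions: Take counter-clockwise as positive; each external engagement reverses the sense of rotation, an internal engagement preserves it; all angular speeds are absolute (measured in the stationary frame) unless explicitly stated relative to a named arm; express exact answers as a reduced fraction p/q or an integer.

row1: w_G1=43/60 w_G3=43/60 w_R=43/60
row2: w_G1=-43/60 w_G3=17/60 w_R=0
total: w_G1=0 w_G3=1 w_R=43/60
asked value: 43/60

recognized (axles ride arm R): planetary set, 34/26/86 teeth
row 1 — lock + rotate with arm: ω_sun = ω_ring = ω_arm = x
superposition row 2 [arm held]: sun y, ring −(34/86)·y, arm 0
boundary: total ω_sun = x + y = 0 and total ω_ring = x − (34/86)·y = 1  ⇒  y = -43/60, x = 43/60
row 2 ring = −(34/86)·(-43/60) = 17/60
totals (row 1 + row 2): sun 43/60 + (-43/60) = 0, ring 43/60 + 17/60 = 1, arm 43/60 + 0 = 43/60
asked cell (total, arm) = 43/60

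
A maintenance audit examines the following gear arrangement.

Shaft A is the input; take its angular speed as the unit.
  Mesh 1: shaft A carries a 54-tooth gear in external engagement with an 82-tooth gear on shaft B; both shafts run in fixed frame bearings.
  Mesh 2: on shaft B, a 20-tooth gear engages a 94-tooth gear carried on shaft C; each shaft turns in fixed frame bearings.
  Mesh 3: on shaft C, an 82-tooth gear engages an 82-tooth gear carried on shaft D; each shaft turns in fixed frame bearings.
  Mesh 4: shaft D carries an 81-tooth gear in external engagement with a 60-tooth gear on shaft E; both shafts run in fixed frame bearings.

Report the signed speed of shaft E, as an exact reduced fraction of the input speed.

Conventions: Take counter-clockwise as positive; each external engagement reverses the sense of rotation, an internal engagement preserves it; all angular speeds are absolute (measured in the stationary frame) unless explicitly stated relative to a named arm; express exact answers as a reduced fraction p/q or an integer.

4-mesh fixed-axis compound train (all bearings frame-fixed)
mesh 1 [54T→82T]: |ω|/ω_in = 1×54/82 = 27/41, sense flips to −
mesh 2 [20T→94T]: |ω|/ω_in = (27/41)×20/94 = 270/1927, sense flips to +
mesh 3 [82T→82T]: |ω|/ω_in = (270/1927)×82/82 = 270/1927, sense flips to −
mesh 4 [81T→60T]: |ω|/ω_in = (270/1927)×81/60 = 729/3854, sense flips to +
signed output speed (× input speed) = 729/3854

729/3854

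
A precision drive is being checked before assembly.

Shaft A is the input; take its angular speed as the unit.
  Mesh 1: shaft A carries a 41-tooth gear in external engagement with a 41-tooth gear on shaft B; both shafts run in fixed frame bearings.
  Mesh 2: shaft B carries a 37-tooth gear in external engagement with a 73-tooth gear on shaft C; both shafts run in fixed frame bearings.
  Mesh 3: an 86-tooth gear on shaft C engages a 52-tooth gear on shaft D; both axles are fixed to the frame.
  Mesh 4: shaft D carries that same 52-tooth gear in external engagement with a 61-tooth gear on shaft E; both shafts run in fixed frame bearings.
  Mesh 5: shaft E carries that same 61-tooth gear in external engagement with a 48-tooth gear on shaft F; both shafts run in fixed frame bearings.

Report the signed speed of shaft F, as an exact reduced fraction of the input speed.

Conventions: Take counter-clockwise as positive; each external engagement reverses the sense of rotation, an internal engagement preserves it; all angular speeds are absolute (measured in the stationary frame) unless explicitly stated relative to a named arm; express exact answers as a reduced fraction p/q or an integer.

5-mesh fixed-axis compound train (all bearings frame-fixed)
mesh 1 [41T→41T]: |ω|/ω_in = 1×41/41 = 1, sense flips to −
mesh 2 [37T→73T]: |ω|/ω_in = 1×37/73 = 37/73, sense flips to +
mesh 3 [86T→52T]: |ω|/ω_in = (37/73)×86/52 = 1591/1898, sense flips to −
mesh 4 [52T→61T]: |ω|/ω_in = (1591/1898)×52/61 = 3182/4453, sense flips to +
mesh 5 [61T→48T]: |ω|/ω_in = (3182/4453)×61/48 = 1591/1752, sense flips to −
signed output speed (× input speed) = -1591/1752

-1591/1752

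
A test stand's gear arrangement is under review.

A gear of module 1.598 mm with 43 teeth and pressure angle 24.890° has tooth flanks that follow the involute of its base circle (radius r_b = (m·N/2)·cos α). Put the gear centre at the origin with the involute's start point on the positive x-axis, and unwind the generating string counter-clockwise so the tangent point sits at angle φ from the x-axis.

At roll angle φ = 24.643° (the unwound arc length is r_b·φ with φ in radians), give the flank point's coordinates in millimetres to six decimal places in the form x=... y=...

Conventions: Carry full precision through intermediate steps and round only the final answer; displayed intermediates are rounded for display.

x=33.916528 y=0.811363

single-mesh involute tooth geometry (43T wheel at module 1.598)
pitch radius r_p = m·N/2 = 1.598·43/2 = 34.357000
base radius r_b = r_p·cos α = 34.357000·cos 24.890° = 31.165835
roll angle φ = 24.643° = 0.43010149 rad
x = r_b·(cos φ + φ·sin φ) = 33.916528
y = r_b·(sin φ − φ·cos φ) = 0.811363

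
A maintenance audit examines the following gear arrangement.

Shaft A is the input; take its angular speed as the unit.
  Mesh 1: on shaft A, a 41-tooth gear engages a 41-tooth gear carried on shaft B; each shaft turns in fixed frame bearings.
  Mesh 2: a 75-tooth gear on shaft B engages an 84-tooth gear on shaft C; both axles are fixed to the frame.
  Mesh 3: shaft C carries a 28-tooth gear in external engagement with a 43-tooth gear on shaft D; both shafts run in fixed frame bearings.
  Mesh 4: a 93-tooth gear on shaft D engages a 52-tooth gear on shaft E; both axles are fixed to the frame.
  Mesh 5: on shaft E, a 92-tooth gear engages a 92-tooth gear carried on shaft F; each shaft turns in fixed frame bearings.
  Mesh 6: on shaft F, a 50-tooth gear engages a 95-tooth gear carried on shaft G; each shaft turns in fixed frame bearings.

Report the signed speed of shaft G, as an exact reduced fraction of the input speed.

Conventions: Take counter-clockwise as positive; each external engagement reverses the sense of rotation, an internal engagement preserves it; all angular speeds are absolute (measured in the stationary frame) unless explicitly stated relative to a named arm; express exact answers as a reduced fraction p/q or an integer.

6-mesh fixed-axis compound train (all bearings frame-fixed)
mesh 1 [41T→41T]: |ω|/ω_in = 1×41/41 = 1, sense flips to −
mesh 2 [75T→84T]: |ω|/ω_in = 1×75/84 = 25/28, sense flips to +
mesh 3 [28T→43T]: |ω|/ω_in = (25/28)×28/43 = 25/43, sense flips to −
mesh 4 [93T→52T]: |ω|/ω_in = (25/43)×93/52 = 2325/2236, sense flips to +
mesh 5 [92T→92T]: |ω|/ω_in = (2325/2236)×92/92 = 2325/2236, sense flips to −
mesh 6 [50T→95T]: |ω|/ω_in = (2325/2236)×50/95 = 11625/21242, sense flips to +
signed output speed (× input speed) = 11625/21242

11625/21242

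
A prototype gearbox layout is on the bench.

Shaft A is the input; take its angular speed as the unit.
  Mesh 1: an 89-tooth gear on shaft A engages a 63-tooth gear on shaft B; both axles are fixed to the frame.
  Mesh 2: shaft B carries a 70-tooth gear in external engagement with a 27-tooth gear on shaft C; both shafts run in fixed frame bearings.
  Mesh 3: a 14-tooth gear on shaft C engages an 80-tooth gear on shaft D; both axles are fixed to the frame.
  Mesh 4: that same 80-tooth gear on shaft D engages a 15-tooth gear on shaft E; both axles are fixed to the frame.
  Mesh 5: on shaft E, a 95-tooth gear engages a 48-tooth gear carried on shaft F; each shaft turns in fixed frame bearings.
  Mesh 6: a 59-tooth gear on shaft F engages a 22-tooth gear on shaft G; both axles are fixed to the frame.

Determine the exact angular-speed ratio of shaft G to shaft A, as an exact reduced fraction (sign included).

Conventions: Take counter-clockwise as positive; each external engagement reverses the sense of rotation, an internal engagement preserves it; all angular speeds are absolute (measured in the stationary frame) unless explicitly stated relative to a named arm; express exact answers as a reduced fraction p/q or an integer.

3491915/192456

class = fixed-axis compound train [6 meshes; 6 ratios multiply, 6 sense flips]
mesh 1 [89T→63T]: running ratio 89/63, sense −
mesh 2 [70T→27T]: running ratio 890/243, sense +
mesh 3 [14T→80T]: running ratio 623/972, sense −
mesh 4 [80T→15T]: running ratio 2492/729, sense +
mesh 5 [95T→48T]: running ratio 59185/8748, sense −
mesh 6 [59T→22T]: running ratio 3491915/192456, sense +
ω_out/ω_in = 3491915/192456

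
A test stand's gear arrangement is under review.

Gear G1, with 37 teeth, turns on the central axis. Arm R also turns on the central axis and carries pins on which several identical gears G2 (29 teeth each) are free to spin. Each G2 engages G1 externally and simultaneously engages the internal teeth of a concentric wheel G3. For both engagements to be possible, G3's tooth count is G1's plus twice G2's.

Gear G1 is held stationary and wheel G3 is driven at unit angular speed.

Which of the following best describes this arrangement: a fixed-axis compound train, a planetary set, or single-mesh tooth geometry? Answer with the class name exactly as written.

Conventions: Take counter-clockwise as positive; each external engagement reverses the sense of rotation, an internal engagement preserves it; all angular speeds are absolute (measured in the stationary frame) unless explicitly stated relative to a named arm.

class = planetary set [G3 = 37+2·29 = 95; Willis about the carrier]
classification: planetary set

planetary set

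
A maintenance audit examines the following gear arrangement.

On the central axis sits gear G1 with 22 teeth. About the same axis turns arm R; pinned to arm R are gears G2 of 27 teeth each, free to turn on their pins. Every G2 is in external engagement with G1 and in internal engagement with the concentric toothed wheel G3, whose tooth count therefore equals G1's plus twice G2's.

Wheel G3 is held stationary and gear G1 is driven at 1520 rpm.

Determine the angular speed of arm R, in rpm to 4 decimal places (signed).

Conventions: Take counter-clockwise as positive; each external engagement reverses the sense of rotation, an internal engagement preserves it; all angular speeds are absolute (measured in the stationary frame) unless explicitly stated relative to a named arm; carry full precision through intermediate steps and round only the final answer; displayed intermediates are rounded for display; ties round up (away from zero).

class = planetary set [G3 = 22+2·27 = 76; Willis about the carrier]
normalise by the input: solve with ω_sun = 1, then scale by 1520 rpm
ring teeth: 22 + 2·27 = 76
22(ω_sun−ω_arm) = −76(ω_ring−ω_arm),  ω_ring = 0, ω_sun = 1
22(1−ω_arm) = −76(0−ω_arm)  ⇒  98·ω_arm = 22  ⇒  ω_arm = 11/49
scale: ω_arm = 11/49 × 1520 rpm = +341.2245 rpm

+341.2245 rpm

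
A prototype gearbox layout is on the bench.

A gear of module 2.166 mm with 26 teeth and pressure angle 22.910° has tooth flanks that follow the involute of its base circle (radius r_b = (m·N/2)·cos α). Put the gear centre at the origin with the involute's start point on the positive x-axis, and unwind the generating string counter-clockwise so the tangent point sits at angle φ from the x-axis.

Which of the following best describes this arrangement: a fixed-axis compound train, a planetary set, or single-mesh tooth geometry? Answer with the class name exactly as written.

class = single-mesh tooth geometry [base-circle involute, m = 2.166, 26T]
classification: single-mesh tooth geometry

single-mesh tooth geometry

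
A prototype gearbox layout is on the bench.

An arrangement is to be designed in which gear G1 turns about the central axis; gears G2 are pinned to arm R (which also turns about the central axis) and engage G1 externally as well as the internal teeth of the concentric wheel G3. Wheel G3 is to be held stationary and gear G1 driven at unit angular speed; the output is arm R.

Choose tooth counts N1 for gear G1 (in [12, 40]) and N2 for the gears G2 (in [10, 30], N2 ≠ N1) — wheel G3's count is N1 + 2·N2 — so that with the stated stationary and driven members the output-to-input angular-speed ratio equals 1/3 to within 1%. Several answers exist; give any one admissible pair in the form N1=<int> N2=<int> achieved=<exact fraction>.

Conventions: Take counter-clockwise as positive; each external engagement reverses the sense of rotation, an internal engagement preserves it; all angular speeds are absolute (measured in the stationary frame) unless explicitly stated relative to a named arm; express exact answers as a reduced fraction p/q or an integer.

N1=20 N2=10 achieved=1/3

topology: planetary set — design target 1/3, arm = carrier (Willis)
Willis with ω_ring = 0: ω_arm/ω_sun = N1/(N1+N3); set equal to 1/3  ⇒  N3/N1 = 1/(1/3) − 1 = 2
N3 = N1 + 2·N2  ⇒  N2/N1 = (N3/N1 − 1)/2 = (2 − 1)/2 = 1/2
smallest multiple with N1 ≥ 12 and N2 ≥ 10: k = 10  ⇒  N1 = 10·2 = 20, N2 = 10·1 = 10 (N1 ≤ 40, N2 ≤ 30, N2 ≠ N1 ✓), N3 = 20 + 2·10 = 40
check: N1/(N1+N3) with N1 = 20, N3 = 40 gives 1/3; |achieved − target| = 0 ≤ 1/300 ✓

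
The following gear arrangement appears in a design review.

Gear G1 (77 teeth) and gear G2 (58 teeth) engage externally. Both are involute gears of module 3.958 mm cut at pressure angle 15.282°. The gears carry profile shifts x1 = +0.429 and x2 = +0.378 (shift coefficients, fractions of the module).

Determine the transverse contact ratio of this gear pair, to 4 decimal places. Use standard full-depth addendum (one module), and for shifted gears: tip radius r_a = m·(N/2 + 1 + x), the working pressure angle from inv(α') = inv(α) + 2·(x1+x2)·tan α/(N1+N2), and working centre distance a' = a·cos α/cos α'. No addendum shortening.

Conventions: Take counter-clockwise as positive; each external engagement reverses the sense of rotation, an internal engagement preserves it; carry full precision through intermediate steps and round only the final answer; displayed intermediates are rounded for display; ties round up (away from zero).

1.9935

single-mesh involute tooth geometry (77T engaging 58T at module 3.958)
base radii: r_b1 = 146.994778, r_b2 = 110.723339
tip radii: r_a1 = 158.038982, r_a2 = 120.236124
inv(α') = inv(15.282°) + 2·(+0.429+0.378)·tan α/(77+58) = 0.00977682  ⇒  α' = 17.44834°
a' = a·cos α / cos α' = 267.1650·cos 15.282°/cos 17.44834° = 270.148264
action lengths: √(r_a1²−r_b1²) = 58.041839, √(r_a2²−r_b2²) = 46.872888
base pitch p_b = π·m·cos α = 11.994746
CR = (58.041839 + 46.872888 − 270.148264·sin 17.44834°)/11.994746 = 1.993532
contact ratio ≈ 1.9935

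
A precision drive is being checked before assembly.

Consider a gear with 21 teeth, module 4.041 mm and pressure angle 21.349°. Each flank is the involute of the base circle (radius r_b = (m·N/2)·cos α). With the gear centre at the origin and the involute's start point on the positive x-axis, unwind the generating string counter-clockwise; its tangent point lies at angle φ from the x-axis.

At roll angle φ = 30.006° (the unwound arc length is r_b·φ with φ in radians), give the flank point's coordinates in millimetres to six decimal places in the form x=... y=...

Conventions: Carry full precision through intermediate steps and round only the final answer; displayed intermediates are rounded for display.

x=44.572304 y=1.840696

single-mesh involute tooth geometry (21T wheel at module 4.041)
pitch radius r_p = m·N/2 = 4.041·21/2 = 42.430500
base radius r_b = r_p·cos α = 42.430500·cos 21.349° = 39.518929
roll angle φ = 30.006° = 0.52370350 rad
x = r_b·(cos φ + φ·sin φ) = 44.572304
y = r_b·(sin φ − φ·cos φ) = 1.840696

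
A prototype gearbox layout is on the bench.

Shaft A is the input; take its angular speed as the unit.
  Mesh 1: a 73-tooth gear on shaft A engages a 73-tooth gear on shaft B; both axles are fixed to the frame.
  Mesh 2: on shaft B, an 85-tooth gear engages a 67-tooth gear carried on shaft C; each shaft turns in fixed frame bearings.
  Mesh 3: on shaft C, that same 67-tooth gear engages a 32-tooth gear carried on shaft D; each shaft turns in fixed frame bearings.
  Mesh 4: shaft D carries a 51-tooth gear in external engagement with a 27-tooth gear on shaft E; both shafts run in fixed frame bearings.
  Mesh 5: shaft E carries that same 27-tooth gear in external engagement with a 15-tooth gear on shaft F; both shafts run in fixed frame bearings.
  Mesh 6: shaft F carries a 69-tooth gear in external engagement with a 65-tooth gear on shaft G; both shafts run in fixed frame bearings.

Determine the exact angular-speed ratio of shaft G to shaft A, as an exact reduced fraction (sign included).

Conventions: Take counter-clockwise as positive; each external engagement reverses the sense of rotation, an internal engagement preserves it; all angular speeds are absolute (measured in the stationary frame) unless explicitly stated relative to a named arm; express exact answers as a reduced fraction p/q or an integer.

class = fixed-axis compound train [6 meshes; 6 ratios multiply, 6 sense flips]
mesh 1 [73T→73T]: running ratio 1, sense −
mesh 2 [85T→67T]: running ratio 85/67, sense +
mesh 3 [67T→32T]: running ratio 85/32, sense −
mesh 4 [51T→27T]: running ratio 1445/288, sense +
mesh 5 [27T→15T]: running ratio 289/32, sense −
mesh 6 [69T→65T]: running ratio 19941/2080, sense +
ω_out/ω_in = 19941/2080

19941/2080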